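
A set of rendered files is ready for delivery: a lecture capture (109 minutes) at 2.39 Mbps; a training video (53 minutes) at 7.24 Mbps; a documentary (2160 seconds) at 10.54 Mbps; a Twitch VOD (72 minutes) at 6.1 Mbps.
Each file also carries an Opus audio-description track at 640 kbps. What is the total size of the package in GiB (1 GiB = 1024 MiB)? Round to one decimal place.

Audio: 640 kbps = 0.640 Mbps.
lecture capture: 3.030 Mbps × 6540 s = 19816.2 Mb
training video: 7.880 Mbps × 3180 s = 25058.4 Mb
documentary: 11.180 Mbps × 2160 s = 24148.8 Mb
Twitch VOD: 6.740 Mbps × 4320 s = 29116.8 Mb
Total: 98140.2 Mb = 12267.5 MB.
= 11.43 GiB.

11.4 GiB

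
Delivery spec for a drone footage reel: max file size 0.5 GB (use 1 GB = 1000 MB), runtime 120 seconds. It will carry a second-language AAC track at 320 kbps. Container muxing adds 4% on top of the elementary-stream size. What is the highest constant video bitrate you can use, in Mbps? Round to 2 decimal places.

31.73 Mbps

Budget: 0.5 GB = 4000.0 Mb.
Stream payload after overhead: 4000.0 / 1.04 = 3846.2 Mb.
Total bitrate budget: 3846.2 Mb / 120 s = 32.051 Mbps.
Audio: 320 kbps = 0.320 Mbps.
Video: 32.051 − 0.320 = 31.731 Mbps.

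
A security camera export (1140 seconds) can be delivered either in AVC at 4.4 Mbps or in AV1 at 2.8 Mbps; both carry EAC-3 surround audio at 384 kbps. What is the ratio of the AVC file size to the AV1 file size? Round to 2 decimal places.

1.50

Audio: 384 kbps = 0.384 Mbps.
AVC: 4.784 Mbps × 1140 s = 5453.8 Mb = 0.635 GiB.
AV1: 3.184 Mbps × 1140 s = 3629.8 Mb = 0.423 GiB.
Ratio: 0.635 / 0.423 = 1.503.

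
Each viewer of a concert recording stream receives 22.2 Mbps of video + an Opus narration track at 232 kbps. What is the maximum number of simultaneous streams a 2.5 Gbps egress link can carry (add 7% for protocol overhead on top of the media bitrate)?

Audio: 232 kbps = 0.232 Mbps.
Per-viewer media rate: 22.432 Mbps.
On the wire with 7% overhead: 24.002 Mbps.
2.5 Gbps = 2,500 Mbps; 2,500 / 24.002 = 104.16 → 104 viewers.

104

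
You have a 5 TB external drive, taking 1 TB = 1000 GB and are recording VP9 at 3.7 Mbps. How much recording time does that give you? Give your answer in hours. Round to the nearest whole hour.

3003 hours

Capacity: 5 TB = 40,000,000 Mb.
Recording time: 40,000,000 / 3.700 = 10,810,811 s ≈ 3,003 hours.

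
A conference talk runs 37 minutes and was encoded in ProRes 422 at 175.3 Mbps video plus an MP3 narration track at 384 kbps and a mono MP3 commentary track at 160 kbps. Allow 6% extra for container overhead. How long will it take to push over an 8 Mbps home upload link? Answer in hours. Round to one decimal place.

37 min = 2220 s
Audio total: 384 + 160 = 544 kbps = 0.544 Mbps.
Total bitrate: 175.844 Mbps.
File: 175.844 Mbps × 2220 s = 390373.7 Mb.
With 6% container overhead: ×1.06. → 413796.1 Mb.
At 8 Mbps: 413796.1 / 8 = 51724.5 s ≈ 14.4 hours.

14.4 hours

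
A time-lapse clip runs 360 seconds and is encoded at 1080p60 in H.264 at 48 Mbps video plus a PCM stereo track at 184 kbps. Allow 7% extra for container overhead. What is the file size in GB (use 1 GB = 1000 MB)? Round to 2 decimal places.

Audio: 184 kbps = 0.184 Mbps.
Total bitrate: 48 + 0.184 = 48.184 Mbps.
Stream data: 48.184 Mbps × 360 s = 17346.2 Mb.
With 7% container overhead: ×1.07.
18,560 Mb ÷ 8 = 2,320 MB → 2.320 GB.

2.32 GB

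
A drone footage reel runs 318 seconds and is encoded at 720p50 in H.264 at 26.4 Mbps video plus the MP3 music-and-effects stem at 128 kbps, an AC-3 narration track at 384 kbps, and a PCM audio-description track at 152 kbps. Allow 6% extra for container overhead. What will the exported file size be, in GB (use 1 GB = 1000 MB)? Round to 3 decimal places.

1.140 GB

Audio total: 128 + 384 + 152 = 664 kbps = 0.664 Mbps.
Total bitrate: 26.4 + 0.664 = 27.064 Mbps.
Stream data: 27.064 Mbps × 318 s = 8606.4 Mb.
With 6% container overhead: ×1.06.
9,123 Mb ÷ 8 = 1,140 MB → 1.140 GB.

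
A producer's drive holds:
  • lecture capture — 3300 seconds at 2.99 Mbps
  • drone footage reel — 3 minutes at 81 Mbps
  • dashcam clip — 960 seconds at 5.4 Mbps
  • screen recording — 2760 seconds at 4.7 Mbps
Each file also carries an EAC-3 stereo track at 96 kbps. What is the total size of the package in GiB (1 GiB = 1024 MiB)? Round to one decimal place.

5.0 GiB

Audio: 96 kbps = 0.096 Mbps.
lecture capture: 3.086 Mbps × 3300 s = 10183.8 Mb
drone footage reel: 81.096 Mbps × 180 s = 14597.3 Mb
dashcam clip: 5.496 Mbps × 960 s = 5276.2 Mb
screen recording: 4.796 Mbps × 2760 s = 13237.0 Mb
Total: 43294.2 Mb = 5411.8 MB.
= 5.040 GiB.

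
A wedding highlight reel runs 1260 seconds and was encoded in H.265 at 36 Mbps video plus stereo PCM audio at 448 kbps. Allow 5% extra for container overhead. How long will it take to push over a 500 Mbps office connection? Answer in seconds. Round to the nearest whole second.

Audio: 448 kbps = 0.448 Mbps.
Total bitrate: 36.448 Mbps.
File: 36.448 Mbps × 1260 s = 45924.5 Mb.
With 5% container overhead: ×1.05. → 48220.7 Mb.
At 500 Mbps: 48220.7 / 500 = 96.4 s ≈ 96.4 seconds.

96 seconds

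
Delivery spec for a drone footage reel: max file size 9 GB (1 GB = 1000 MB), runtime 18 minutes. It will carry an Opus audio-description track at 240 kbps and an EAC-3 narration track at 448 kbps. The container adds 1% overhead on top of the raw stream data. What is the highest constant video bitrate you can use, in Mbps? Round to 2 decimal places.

65.32 Mbps

Budget: 9 GB = 72000.0 Mb.
Stream payload after overhead: 72000.0 / 1.01 = 71287.1 Mb.
18 min = 1080 s
Total bitrate budget: 71287.1 Mb / 1080 s = 66.007 Mbps.
Audio total: 240 + 448 = 688 kbps = 0.688 Mbps.
Video: 66.007 − 0.688 = 65.319 Mbps.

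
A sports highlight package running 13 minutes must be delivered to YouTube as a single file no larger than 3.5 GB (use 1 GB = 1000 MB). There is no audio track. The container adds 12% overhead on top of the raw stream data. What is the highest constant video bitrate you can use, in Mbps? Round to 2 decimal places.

Budget: 3.5 GB = 28000.0 Mb.
Stream payload after overhead: 28000.0 / 1.12 = 25000.0 Mb.
13 min = 780 s
Total bitrate budget: 25000.0 Mb / 780 s = 32.051 Mbps.

32.05 Mbps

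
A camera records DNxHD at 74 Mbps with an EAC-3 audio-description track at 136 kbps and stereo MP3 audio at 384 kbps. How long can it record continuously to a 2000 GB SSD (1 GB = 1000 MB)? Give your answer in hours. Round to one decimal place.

Audio total: 136 + 384 = 520 kbps = 0.520 Mbps.
Total bitrate: 74 + 0.520 = 74.520 Mbps.
Capacity: 2000 GB = 16,000,000 Mb.
Recording time: 16,000,000 / 74.520 = 214,707 s ≈ 59.6 hours.

59.6 hours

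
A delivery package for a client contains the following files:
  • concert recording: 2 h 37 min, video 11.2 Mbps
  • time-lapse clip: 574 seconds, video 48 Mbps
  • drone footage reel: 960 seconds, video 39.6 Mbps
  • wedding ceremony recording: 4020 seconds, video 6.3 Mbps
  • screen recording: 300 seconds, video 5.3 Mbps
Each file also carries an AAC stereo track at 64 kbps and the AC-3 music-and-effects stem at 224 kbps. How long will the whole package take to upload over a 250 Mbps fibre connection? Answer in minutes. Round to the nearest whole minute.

13 minutes

Audio total: 64 + 224 = 288 kbps = 0.288 Mbps.
concert recording: 11.488 Mbps × 9420 s = 108217.0 Mb
time-lapse clip: 48.288 Mbps × 574 s = 27717.3 Mb
drone footage reel: 39.888 Mbps × 960 s = 38292.5 Mb
wedding ceremony recording: 6.588 Mbps × 4020 s = 26483.8 Mb
screen recording: 5.588 Mbps × 300 s = 1676.4 Mb
Total: 202386.9 Mb = 25298.4 MB.
At 250 Mbps: 202386.9 / 250 = 810 s ≈ 13.5 minutes.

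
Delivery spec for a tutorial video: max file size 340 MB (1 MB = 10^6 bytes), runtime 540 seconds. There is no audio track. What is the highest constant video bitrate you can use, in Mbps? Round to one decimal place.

5.0 Mbps

Budget: 340 MB = 2720.0 Mb.
Total bitrate budget: 2720.0 Mb / 540 s = 5.037 Mbps.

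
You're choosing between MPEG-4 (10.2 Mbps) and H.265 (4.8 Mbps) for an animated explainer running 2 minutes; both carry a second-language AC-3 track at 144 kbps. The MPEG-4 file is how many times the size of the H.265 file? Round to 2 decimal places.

2 min = 120 s
Audio: 144 kbps = 0.144 Mbps.
MPEG-4: 10.344 Mbps × 120 s = 1241.3 Mb = 147.972 MiB.
H.265: 4.944 Mbps × 120 s = 593.3 Mb = 70.724 MiB.
Ratio: 147.972 / 70.724 = 2.092.

2.09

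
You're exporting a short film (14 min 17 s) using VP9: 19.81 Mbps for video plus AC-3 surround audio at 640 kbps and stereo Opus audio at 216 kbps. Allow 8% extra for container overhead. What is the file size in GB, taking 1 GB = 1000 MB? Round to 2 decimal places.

14 min 17 s = 857 s
Audio total: 640 + 216 = 856 kbps = 0.856 Mbps.
Total bitrate: 19.81 + 0.856 = 20.666 Mbps.
Stream data: 20.666 Mbps × 857 s = 17710.8 Mb.
With 8% container overhead: ×1.08.
19,128 Mb ÷ 8 = 2,391 MB → 2.391 GB.

2.39 GB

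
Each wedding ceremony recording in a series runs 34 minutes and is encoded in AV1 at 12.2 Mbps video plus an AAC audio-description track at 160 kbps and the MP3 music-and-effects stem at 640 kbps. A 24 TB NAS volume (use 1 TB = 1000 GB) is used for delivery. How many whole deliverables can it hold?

7239

34 min = 2040 s
Audio total: 160 + 640 = 800 kbps = 0.800 Mbps.
Total bitrate: 13.000 Mbps.
Per item: 13.000 Mbps × 2040 s = 26,520 Mb = 3,315 MB.
Capacity: 24 TB = 192,000,000 Mb; 7239.82 items → 7239 complete.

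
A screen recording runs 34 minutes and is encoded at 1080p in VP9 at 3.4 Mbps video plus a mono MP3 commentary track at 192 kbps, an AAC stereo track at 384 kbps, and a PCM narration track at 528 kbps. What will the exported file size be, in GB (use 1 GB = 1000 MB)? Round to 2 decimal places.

34 min = 2040 s
Audio total: 192 + 384 + 528 = 1104 kbps = 1.104 Mbps.
Total bitrate: 3.4 + 1.104 = 4.504 Mbps.
Stream data: 4.504 Mbps × 2040 s = 9188.2 Mb.
9,188 Mb ÷ 8 = 1,149 MB → 1.149 GB.

1.15 GB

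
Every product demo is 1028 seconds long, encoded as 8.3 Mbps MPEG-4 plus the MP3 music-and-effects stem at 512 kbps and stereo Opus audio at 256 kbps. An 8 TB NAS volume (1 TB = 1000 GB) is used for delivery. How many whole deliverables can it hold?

6865

Audio total: 512 + 256 = 768 kbps = 0.768 Mbps.
Total bitrate: 9.068 Mbps.
Per item: 9.068 Mbps × 1028 s = 9,322 Mb = 1,165 MB.
Capacity: 8 TB = 64,000,000 Mb; 6865.55 items → 6865 complete.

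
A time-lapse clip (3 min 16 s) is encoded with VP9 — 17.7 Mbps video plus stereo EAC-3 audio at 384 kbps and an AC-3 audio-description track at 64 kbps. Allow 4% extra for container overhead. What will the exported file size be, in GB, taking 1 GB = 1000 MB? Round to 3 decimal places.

3 min 16 s = 196 s
Audio total: 384 + 64 = 448 kbps = 0.448 Mbps.
Total bitrate: 17.7 + 0.448 = 18.148 Mbps.
Stream data: 18.148 Mbps × 196 s = 3557.0 Mb.
With 4% container overhead: ×1.04.
3,699 Mb ÷ 8 = 462.4 MB → 0.4624 GB.

0.462 GB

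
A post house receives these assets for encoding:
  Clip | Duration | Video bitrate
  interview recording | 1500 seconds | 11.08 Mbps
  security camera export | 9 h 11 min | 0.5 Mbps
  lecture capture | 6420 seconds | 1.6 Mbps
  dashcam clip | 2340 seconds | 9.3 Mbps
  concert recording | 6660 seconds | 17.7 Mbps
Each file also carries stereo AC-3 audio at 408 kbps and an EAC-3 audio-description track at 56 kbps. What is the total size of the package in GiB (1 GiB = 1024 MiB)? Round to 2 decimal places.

Audio total: 408 + 56 = 464 kbps = 0.464 Mbps.
interview recording: 11.544 Mbps × 1500 s = 17316.0 Mb
security camera export: 0.964 Mbps × 33060 s = 31869.8 Mb
lecture capture: 2.064 Mbps × 6420 s = 13250.9 Mb
dashcam clip: 9.764 Mbps × 2340 s = 22847.8 Mb
concert recording: 18.164 Mbps × 6660 s = 120972.2 Mb
Total: 206256.7 Mb = 25782.1 MB.
= 24.01 GiB.

24.01 GiB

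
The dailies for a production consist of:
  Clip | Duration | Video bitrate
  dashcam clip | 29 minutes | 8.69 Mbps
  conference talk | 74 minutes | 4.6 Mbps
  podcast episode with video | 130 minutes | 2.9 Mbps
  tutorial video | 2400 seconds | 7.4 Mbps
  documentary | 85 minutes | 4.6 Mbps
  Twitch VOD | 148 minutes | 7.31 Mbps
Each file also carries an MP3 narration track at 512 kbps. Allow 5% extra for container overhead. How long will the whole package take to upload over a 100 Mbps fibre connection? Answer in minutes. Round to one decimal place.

Audio: 512 kbps = 0.512 Mbps.
dashcam clip: 9.202 Mbps × 1740 s × 1.05 = 16812.1 Mb
conference talk: 5.112 Mbps × 4440 s × 1.05 = 23832.1 Mb
podcast episode with video: 3.412 Mbps × 7800 s × 1.05 = 27944.3 Mb
tutorial video: 7.912 Mbps × 2400 s × 1.05 = 19938.2 Mb
documentary: 5.112 Mbps × 5100 s × 1.05 = 27374.8 Mb
Twitch VOD: 7.822 Mbps × 8880 s × 1.05 = 72932.3 Mb
Total: 188833.8 Mb = 23604.2 MB.
At 100 Mbps: 188833.8 / 100 = 1888 s ≈ 31.5 minutes.

31.5 minutes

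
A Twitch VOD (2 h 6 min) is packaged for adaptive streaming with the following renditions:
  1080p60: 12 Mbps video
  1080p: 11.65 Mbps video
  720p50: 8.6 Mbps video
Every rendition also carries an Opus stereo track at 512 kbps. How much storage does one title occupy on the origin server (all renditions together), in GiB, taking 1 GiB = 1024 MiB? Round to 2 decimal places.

2 h 6 min = 126 min = 7560 s
Audio: 512 kbps = 0.512 Mbps.
Sum of rendition bitrates: (12+0.512) + (11.65+0.512) + (8.6+0.512) = 33.786 Mbps.
× 7560 s = 255,422 Mb = 31,928 MB = 29.74 GiB.

29.74 GiB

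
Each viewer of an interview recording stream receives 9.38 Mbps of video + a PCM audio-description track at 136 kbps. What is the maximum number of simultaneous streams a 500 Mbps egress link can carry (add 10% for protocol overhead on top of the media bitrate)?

Audio: 136 kbps = 0.136 Mbps.
Per-viewer media rate: 9.516 Mbps.
On the wire with 10% overhead: 10.468 Mbps.
500 Mbps = 500.0 Mbps; 500.0 / 10.468 = 47.77 → 47 viewers.

47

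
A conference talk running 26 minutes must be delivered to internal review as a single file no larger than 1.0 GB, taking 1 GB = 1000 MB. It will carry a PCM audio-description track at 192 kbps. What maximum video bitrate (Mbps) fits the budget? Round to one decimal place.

4.9 Mbps

Budget: 1.0 GB = 8000.0 Mb.
26 min = 1560 s
Total bitrate budget: 8000.0 Mb / 1560 s = 5.128 Mbps.
Audio: 192 kbps = 0.192 Mbps.
Video: 5.128 − 0.192 = 4.936 Mbps.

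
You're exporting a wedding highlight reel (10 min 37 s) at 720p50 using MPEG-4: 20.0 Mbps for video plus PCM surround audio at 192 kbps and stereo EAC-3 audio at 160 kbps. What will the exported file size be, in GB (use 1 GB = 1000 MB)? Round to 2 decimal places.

1.62 GB

10 min 37 s = 637 s
Audio total: 192 + 160 = 352 kbps = 0.352 Mbps.
Total bitrate: 20.0 + 0.352 = 20.352 Mbps.
Stream data: 20.352 Mbps × 637 s = 12964.2 Mb.
12,964 Mb ÷ 8 = 1,621 MB → 1.621 GB.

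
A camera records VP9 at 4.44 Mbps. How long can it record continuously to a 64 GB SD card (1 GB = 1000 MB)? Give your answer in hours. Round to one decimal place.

Capacity: 64 GB = 512,000 Mb.
Recording time: 512,000 / 4.440 = 115,315 s ≈ 32.0 hours.

32.0 hours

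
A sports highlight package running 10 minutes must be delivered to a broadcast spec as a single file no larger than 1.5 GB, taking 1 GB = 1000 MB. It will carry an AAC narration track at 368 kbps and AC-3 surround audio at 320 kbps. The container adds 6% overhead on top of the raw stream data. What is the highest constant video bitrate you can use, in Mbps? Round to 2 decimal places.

Budget: 1.5 GB = 12000.0 Mb.
Stream payload after overhead: 12000.0 / 1.06 = 11320.8 Mb.
10 min = 600 s
Total bitrate budget: 11320.8 Mb / 600 s = 18.868 Mbps.
Audio total: 368 + 320 = 688 kbps = 0.688 Mbps.
Video: 18.868 − 0.688 = 18.180 Mbps.

18.18 Mbps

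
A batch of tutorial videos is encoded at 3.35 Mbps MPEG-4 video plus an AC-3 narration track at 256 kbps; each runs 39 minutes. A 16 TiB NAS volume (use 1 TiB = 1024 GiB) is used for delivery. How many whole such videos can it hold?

39 min = 2340 s
Audio: 256 kbps = 0.256 Mbps.
Total bitrate: 3.606 Mbps.
Per item: 3.606 Mbps × 2340 s = 8,438 Mb = 1,055 MB.
Capacity: 16 TiB = 140,737,488 Mb; 16678.93 items → 16678 complete.

16678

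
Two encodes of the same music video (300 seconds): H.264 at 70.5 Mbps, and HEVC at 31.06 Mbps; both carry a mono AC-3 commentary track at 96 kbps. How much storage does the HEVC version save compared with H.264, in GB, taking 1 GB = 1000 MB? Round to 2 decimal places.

1.48 GB

Audio: 96 kbps = 0.096 Mbps.
H.264: 70.596 Mbps × 300 s = 21178.8 Mb = 2.647 GB.
HEVC: 31.156 Mbps × 300 s = 9346.8 Mb = 1.168 GB.
Saving: 2.647 − 1.168 = 1.479 GB.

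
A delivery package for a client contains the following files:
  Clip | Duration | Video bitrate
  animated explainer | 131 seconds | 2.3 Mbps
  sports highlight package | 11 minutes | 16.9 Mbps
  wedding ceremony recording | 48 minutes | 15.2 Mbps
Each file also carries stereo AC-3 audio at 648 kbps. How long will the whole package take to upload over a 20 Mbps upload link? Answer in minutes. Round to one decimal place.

Audio: 648 kbps = 0.648 Mbps.
animated explainer: 2.948 Mbps × 131 s = 386.2 Mb
sports highlight package: 17.548 Mbps × 660 s = 11581.7 Mb
wedding ceremony recording: 15.848 Mbps × 2880 s = 45642.2 Mb
Total: 57610.1 Mb = 7201.3 MB.
At 20 Mbps: 57610.1 / 20 = 2881 s ≈ 48 minutes.

48.0 minutes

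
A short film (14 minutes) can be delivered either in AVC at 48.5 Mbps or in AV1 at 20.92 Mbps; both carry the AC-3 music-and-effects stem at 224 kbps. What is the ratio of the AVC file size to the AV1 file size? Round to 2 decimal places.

2.30

14 min = 840 s
Audio: 224 kbps = 0.224 Mbps.
AVC: 48.724 Mbps × 840 s = 40928.2 Mb = 5.116 GB.
AV1: 21.144 Mbps × 840 s = 17761.0 Mb = 2.220 GB.
Ratio: 5.116 / 2.220 = 2.304.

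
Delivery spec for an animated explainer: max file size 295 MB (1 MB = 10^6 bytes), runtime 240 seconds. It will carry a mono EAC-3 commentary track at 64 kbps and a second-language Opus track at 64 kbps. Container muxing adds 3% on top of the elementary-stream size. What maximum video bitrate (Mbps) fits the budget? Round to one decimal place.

9.4 Mbps

Budget: 295 MB = 2360.0 Mb.
Stream payload after overhead: 2360.0 / 1.03 = 2291.3 Mb.
Total bitrate budget: 2291.3 Mb / 240 s = 9.547 Mbps.
Audio total: 64 + 64 = 128 kbps = 0.128 Mbps.
Video: 9.547 − 0.128 = 9.419 Mbps.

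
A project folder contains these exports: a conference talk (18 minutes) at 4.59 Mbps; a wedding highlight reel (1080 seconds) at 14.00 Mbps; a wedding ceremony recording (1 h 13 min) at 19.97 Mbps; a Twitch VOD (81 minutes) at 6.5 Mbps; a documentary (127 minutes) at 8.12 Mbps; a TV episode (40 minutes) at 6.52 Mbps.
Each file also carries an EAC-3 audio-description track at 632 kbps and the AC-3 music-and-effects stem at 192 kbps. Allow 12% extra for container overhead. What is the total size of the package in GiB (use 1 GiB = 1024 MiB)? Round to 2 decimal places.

30.55 GiB

Audio total: 632 + 192 = 824 kbps = 0.824 Mbps.
conference talk: 5.414 Mbps × 1080 s × 1.12 = 6548.8 Mb
wedding highlight reel: 14.824 Mbps × 1080 s × 1.12 = 17931.1 Mb
wedding ceremony recording: 20.794 Mbps × 4380 s × 1.12 = 102007.0 Mb
Twitch VOD: 7.324 Mbps × 4860 s × 1.12 = 39866.0 Mb
documentary: 8.944 Mbps × 7620 s × 1.12 = 76331.7 Mb
TV episode: 7.344 Mbps × 2400 s × 1.12 = 19740.7 Mb
Total: 262425.3 Mb = 32803.2 MB.
= 30.55 GiB.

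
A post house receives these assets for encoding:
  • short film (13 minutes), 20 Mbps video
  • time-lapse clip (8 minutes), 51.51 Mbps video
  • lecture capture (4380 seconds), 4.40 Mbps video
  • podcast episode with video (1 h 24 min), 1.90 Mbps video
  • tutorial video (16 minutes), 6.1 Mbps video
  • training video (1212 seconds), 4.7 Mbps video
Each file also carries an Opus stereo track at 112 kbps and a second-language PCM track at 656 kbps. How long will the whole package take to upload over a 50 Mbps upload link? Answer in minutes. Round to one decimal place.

Audio total: 112 + 656 = 768 kbps = 0.768 Mbps.
short film: 20.768 Mbps × 780 s = 16199.0 Mb
time-lapse clip: 52.278 Mbps × 480 s = 25093.4 Mb
lecture capture: 5.168 Mbps × 4380 s = 22635.8 Mb
podcast episode with video: 2.668 Mbps × 5040 s = 13446.7 Mb
tutorial video: 6.868 Mbps × 960 s = 6593.3 Mb
training video: 5.468 Mbps × 1212 s = 6627.2 Mb
Total: 90595.5 Mb = 11324.4 MB.
At 50 Mbps: 90595.5 / 50 = 1812 s ≈ 30.2 minutes.

30.2 minutes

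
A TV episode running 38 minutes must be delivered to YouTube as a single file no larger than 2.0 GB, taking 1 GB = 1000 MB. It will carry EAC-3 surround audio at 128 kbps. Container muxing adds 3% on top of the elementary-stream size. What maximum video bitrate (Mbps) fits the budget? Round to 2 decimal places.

Budget: 2.0 GB = 16000.0 Mb.
Stream payload after overhead: 16000.0 / 1.03 = 15534.0 Mb.
38 min = 2280 s
Total bitrate budget: 15534.0 Mb / 2280 s = 6.813 Mbps.
Audio: 128 kbps = 0.128 Mbps.
Video: 6.813 − 0.128 = 6.685 Mbps.

6.69 Mbps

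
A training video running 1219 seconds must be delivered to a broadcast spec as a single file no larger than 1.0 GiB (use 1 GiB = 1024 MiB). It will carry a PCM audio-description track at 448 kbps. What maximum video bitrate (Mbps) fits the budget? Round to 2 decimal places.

6.60 Mbps

Budget: 1.0 GiB = 8589.9 Mb.
Total bitrate budget: 8589.9 Mb / 1219 s = 7.047 Mbps.
Audio: 448 kbps = 0.448 Mbps.
Video: 7.047 − 0.448 = 6.599 Mbps.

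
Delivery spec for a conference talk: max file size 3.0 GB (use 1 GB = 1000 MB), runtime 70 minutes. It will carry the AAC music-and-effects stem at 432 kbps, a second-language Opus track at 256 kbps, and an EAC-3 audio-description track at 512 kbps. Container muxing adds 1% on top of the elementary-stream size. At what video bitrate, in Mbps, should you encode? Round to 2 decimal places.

Budget: 3.0 GB = 24000.0 Mb.
Stream payload after overhead: 24000.0 / 1.01 = 23762.4 Mb.
70 min = 4200 s
Total bitrate budget: 23762.4 Mb / 4200 s = 5.658 Mbps.
Audio total: 432 + 256 + 512 = 1200 kbps = 1.200 Mbps.
Video: 5.658 − 1.200 = 4.458 Mbps.

4.46 Mbps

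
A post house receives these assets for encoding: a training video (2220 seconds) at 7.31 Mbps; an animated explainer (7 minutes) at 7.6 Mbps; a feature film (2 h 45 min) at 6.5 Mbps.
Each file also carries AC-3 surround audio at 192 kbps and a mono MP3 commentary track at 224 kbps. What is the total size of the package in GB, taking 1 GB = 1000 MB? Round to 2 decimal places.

11.12 GB

Audio total: 192 + 224 = 416 kbps = 0.416 Mbps.
training video: 7.726 Mbps × 2220 s = 17151.7 Mb
animated explainer: 8.016 Mbps × 420 s = 3366.7 Mb
feature film: 6.916 Mbps × 9900 s = 68468.4 Mb
Total: 88986.8 Mb = 11123.4 MB.
= 11.12 GB.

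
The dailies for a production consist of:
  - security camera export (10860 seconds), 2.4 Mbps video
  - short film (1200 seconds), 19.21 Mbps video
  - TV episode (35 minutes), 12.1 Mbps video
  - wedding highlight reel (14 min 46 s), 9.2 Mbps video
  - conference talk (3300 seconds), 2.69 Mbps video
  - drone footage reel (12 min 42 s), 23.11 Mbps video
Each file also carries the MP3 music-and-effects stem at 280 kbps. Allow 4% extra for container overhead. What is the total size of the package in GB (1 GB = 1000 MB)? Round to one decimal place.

14.9 GB

Audio: 280 kbps = 0.280 Mbps.
security camera export: 2.680 Mbps × 10860 s × 1.04 = 30269.0 Mb
short film: 19.490 Mbps × 1200 s × 1.04 = 24323.5 Mb
TV episode: 12.380 Mbps × 2100 s × 1.04 = 27037.9 Mb
wedding highlight reel: 9.480 Mbps × 886 s × 1.04 = 8735.3 Mb
conference talk: 2.970 Mbps × 3300 s × 1.04 = 10193.0 Mb
drone footage reel: 23.390 Mbps × 762 s × 1.04 = 18536.1 Mb
Total: 119094.8 Mb = 14886.9 MB.
= 14.89 GB.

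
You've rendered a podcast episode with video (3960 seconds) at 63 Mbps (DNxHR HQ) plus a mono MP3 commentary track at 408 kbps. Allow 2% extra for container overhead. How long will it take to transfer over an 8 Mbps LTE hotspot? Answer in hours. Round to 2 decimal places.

8.89 hours

Audio: 408 kbps = 0.408 Mbps.
Total bitrate: 63.408 Mbps.
File: 63.408 Mbps × 3960 s = 251095.7 Mb.
With 2% container overhead: ×1.02. → 256117.6 Mb.
At 8 Mbps: 256117.6 / 8 = 32014.7 s ≈ 8.89 hours.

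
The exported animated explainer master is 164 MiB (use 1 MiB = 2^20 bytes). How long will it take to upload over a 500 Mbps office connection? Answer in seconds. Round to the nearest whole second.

3 seconds

File: 164 MiB = 1375.7 Mb.
At 500 Mbps: 1375.7 / 500 = 2.8 s ≈ 2.75 seconds.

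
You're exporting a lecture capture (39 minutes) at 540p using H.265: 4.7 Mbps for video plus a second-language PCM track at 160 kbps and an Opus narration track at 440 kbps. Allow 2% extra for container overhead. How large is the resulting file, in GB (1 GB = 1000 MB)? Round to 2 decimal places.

1.58 GB

39 min = 2340 s
Audio total: 160 + 440 = 600 kbps = 0.600 Mbps.
Total bitrate: 4.7 + 0.600 = 5.300 Mbps.
Stream data: 5.300 Mbps × 2340 s = 12402.0 Mb.
With 2% container overhead: ×1.02.
12,650 Mb ÷ 8 = 1,581 MB → 1.581 GB.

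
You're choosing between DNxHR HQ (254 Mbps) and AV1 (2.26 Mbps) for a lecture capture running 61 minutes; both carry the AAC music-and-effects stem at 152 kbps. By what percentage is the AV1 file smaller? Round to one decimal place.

99.1%

61 min = 3660 s
Audio: 152 kbps = 0.152 Mbps.
DNxHR HQ: 254.152 Mbps × 3660 s = 930196.3 Mb = 116.275 GB.
AV1: 2.412 Mbps × 3660 s = 8827.9 Mb = 1.103 GB.
Reduction: (1 − 1.103/116.275) × 100 = 99.05%.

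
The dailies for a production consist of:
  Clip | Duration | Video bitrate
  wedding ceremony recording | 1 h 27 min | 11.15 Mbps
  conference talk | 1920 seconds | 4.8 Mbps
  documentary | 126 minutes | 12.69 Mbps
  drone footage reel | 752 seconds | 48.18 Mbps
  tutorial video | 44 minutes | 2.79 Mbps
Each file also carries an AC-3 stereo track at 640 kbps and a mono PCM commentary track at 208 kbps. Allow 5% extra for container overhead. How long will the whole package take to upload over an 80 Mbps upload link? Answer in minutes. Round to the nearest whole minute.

Audio total: 640 + 208 = 848 kbps = 0.848 Mbps.
wedding ceremony recording: 11.998 Mbps × 5220 s × 1.05 = 65761.0 Mb
conference talk: 5.648 Mbps × 1920 s × 1.05 = 11386.4 Mb
documentary: 13.538 Mbps × 7560 s × 1.05 = 107464.6 Mb
drone footage reel: 49.028 Mbps × 752 s × 1.05 = 38712.5 Mb
tutorial video: 3.638 Mbps × 2640 s × 1.05 = 10084.5 Mb
Total: 233409.1 Mb = 29176.1 MB.
At 80 Mbps: 233409.1 / 80 = 2918 s ≈ 48.6 minutes.

49 minutes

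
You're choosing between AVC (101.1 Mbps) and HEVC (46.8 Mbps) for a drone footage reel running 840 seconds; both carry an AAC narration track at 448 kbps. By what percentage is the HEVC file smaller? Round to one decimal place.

53.5%

Audio: 448 kbps = 0.448 Mbps.
AVC: 101.548 Mbps × 840 s = 85300.3 Mb = 10.663 GB.
HEVC: 47.248 Mbps × 840 s = 39688.3 Mb = 4.961 GB.
Reduction: (1 − 4.961/10.663) × 100 = 53.47%.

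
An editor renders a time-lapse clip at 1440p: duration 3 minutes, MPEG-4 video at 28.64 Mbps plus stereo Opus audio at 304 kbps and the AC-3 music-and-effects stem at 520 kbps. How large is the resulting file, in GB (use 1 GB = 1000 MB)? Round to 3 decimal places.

3 min = 180 s
Audio total: 304 + 520 = 824 kbps = 0.824 Mbps.
Total bitrate: 28.64 + 0.824 = 29.464 Mbps.
Stream data: 29.464 Mbps × 180 s = 5303.5 Mb.
5,304 Mb ÷ 8 = 662.9 MB → 0.6629 GB.

0.663 GB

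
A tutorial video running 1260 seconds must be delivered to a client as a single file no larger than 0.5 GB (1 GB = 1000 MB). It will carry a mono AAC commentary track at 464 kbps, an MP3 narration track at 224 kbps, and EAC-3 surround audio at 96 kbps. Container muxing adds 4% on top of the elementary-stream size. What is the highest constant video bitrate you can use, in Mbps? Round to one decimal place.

2.3 Mbps

Budget: 0.5 GB = 4000.0 Mb.
Stream payload after overhead: 4000.0 / 1.04 = 3846.2 Mb.
Total bitrate budget: 3846.2 Mb / 1260 s = 3.053 Mbps.
Audio total: 464 + 224 + 96 = 784 kbps = 0.784 Mbps.
Video: 3.053 − 0.784 = 2.269 Mbps.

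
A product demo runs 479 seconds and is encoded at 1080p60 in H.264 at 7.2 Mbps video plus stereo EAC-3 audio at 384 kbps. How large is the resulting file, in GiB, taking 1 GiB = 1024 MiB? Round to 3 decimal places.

0.423 GiB

Audio: 384 kbps = 0.384 Mbps.
Total bitrate: 7.2 + 0.384 = 7.584 Mbps.
Stream data: 7.584 Mbps × 479 s = 3632.7 Mb.
3,633 Mb = 454,092,000 bytes ÷ 1,073,741,824 = 0.4229 GiB.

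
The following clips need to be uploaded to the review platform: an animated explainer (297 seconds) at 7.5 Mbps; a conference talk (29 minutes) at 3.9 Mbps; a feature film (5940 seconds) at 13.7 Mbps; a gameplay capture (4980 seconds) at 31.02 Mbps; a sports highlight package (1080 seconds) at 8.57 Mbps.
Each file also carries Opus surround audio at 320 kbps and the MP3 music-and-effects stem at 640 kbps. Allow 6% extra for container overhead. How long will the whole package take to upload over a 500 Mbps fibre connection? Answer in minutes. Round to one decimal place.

9.5 minutes

Audio total: 320 + 640 = 960 kbps = 0.960 Mbps.
animated explainer: 8.460 Mbps × 297 s × 1.06 = 2663.4 Mb
conference talk: 4.860 Mbps × 1740 s × 1.06 = 8963.8 Mb
feature film: 14.660 Mbps × 5940 s × 1.06 = 92305.2 Mb
gameplay capture: 31.980 Mbps × 4980 s × 1.06 = 168816.0 Mb
sports highlight package: 9.530 Mbps × 1080 s × 1.06 = 10909.9 Mb
Total: 283658.4 Mb = 35457.3 MB.
At 500 Mbps: 283658.4 / 500 = 567 s ≈ 9.46 minutes.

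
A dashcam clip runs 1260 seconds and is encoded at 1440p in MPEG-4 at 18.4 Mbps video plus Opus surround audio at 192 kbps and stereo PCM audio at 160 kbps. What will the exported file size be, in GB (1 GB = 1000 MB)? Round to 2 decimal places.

Audio total: 192 + 160 = 352 kbps = 0.352 Mbps.
Total bitrate: 18.4 + 0.352 = 18.752 Mbps.
Stream data: 18.752 Mbps × 1260 s = 23627.5 Mb.
23,628 Mb ÷ 8 = 2,953 MB → 2.953 GB.

2.95 GB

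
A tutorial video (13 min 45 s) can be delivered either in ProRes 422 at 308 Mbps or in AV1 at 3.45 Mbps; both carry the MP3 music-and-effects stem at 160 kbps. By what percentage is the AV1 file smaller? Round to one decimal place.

98.8%

13 min 45 s = 825 s
Audio: 160 kbps = 0.160 Mbps.
ProRes 422: 308.160 Mbps × 825 s = 254232.0 Mb = 29.597 GiB.
AV1: 3.610 Mbps × 825 s = 2978.2 Mb = 0.347 GiB.
Reduction: (1 − 0.347/29.597) × 100 = 98.83%.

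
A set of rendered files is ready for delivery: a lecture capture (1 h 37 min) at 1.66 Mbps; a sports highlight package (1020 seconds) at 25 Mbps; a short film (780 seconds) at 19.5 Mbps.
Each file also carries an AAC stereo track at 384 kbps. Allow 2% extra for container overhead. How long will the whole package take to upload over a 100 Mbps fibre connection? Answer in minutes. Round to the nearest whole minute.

Audio: 384 kbps = 0.384 Mbps.
lecture capture: 2.044 Mbps × 5820 s × 1.02 = 12134.0 Mb
sports highlight package: 25.384 Mbps × 1020 s × 1.02 = 26409.5 Mb
short film: 19.884 Mbps × 780 s × 1.02 = 15819.7 Mb
Total: 54363.2 Mb = 6795.4 MB.
At 100 Mbps: 54363.2 / 100 = 544 s ≈ 9.06 minutes.

9 minutes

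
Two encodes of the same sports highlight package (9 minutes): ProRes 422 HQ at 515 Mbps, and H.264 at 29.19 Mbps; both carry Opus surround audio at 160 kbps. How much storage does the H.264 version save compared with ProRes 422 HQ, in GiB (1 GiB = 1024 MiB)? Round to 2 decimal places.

30.54 GiB

9 min = 540 s
Audio: 160 kbps = 0.160 Mbps.
ProRes 422 HQ: 515.160 Mbps × 540 s = 278186.4 Mb = 32.385 GiB.
H.264: 29.350 Mbps × 540 s = 15849.0 Mb = 1.845 GiB.
Saving: 32.385 − 1.845 = 30.540 GiB.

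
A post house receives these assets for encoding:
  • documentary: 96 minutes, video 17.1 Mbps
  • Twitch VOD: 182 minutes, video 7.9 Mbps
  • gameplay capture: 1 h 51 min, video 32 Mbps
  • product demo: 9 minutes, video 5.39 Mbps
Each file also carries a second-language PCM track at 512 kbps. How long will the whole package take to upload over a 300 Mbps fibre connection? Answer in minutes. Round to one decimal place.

22.9 minutes

Audio: 512 kbps = 0.512 Mbps.
documentary: 17.612 Mbps × 5760 s = 101445.1 Mb
Twitch VOD: 8.412 Mbps × 10920 s = 91859.0 Mb
gameplay capture: 32.512 Mbps × 6660 s = 216529.9 Mb
product demo: 5.902 Mbps × 540 s = 3187.1 Mb
Total: 413021.2 Mb = 51627.6 MB.
At 300 Mbps: 413021.2 / 300 = 1377 s ≈ 22.9 minutes.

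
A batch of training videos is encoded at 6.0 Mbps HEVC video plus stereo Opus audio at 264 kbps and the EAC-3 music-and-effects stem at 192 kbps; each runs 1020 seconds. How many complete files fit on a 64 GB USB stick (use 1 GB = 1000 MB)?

Audio total: 264 + 192 = 456 kbps = 0.456 Mbps.
Total bitrate: 6.456 Mbps.
Per item: 6.456 Mbps × 1020 s = 6,585 Mb = 823.1 MB.
Capacity: 64 GB = 512,000 Mb; 77.75 items → 77 complete.

77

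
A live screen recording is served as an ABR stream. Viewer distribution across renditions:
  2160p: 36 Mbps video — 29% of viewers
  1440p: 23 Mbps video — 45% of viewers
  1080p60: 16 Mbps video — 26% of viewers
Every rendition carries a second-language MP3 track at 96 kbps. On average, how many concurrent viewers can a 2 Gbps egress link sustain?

79

Audio: 96 kbps = 0.096 Mbps.
Average per-viewer bitrate: 0.29×36.096 + 0.45×23.096 + 0.26×16.096 = 25.046 Mbps.
2 Gbps = 2,000 Mbps; 2,000 / 25.046 = 79.85 → 79.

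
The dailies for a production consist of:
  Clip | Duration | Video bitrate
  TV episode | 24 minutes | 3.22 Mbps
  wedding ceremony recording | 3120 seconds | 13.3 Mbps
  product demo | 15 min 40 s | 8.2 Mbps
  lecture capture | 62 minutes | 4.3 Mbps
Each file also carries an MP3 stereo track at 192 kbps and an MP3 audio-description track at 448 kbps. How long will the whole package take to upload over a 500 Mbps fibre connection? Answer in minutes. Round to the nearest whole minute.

3 minutes

Audio total: 192 + 448 = 640 kbps = 0.640 Mbps.
TV episode: 3.860 Mbps × 1440 s = 5558.4 Mb
wedding ceremony recording: 13.940 Mbps × 3120 s = 43492.8 Mb
product demo: 8.840 Mbps × 940 s = 8309.6 Mb
lecture capture: 4.940 Mbps × 3720 s = 18376.8 Mb
Total: 75737.6 Mb = 9467.2 MB.
At 500 Mbps: 75737.6 / 500 = 151 s ≈ 2.52 minutes.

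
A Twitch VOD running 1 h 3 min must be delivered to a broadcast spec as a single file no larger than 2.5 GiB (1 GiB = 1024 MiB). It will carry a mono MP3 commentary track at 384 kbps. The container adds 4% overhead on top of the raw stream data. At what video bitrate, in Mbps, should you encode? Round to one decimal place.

5.1 Mbps

Budget: 2.5 GiB = 21474.8 Mb.
Stream payload after overhead: 21474.8 / 1.04 = 20648.9 Mb.
1 h 3 min = 63 min = 3780 s
Total bitrate budget: 20648.9 Mb / 3780 s = 5.463 Mbps.
Audio: 384 kbps = 0.384 Mbps.
Video: 5.463 − 0.384 = 5.079 Mbps.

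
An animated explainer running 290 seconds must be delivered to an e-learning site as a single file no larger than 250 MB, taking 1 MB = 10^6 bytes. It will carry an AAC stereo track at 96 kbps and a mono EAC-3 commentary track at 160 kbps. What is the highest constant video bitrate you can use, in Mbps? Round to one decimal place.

6.6 Mbps

Budget: 250 MB = 2000.0 Mb.
Total bitrate budget: 2000.0 Mb / 290 s = 6.897 Mbps.
Audio total: 96 + 160 = 256 kbps = 0.256 Mbps.
Video: 6.897 − 0.256 = 6.641 Mbps.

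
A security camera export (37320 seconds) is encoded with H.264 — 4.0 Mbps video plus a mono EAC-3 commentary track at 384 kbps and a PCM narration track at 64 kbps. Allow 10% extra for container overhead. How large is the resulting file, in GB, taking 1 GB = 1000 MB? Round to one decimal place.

Audio total: 384 + 64 = 448 kbps = 0.448 Mbps.
Total bitrate: 4.0 + 0.448 = 4.448 Mbps.
Stream data: 4.448 Mbps × 37320 s = 165999.4 Mb.
With 10% container overhead: ×1.10.
182,599 Mb ÷ 8 = 22,825 MB → 22.82 GB.

22.8 GB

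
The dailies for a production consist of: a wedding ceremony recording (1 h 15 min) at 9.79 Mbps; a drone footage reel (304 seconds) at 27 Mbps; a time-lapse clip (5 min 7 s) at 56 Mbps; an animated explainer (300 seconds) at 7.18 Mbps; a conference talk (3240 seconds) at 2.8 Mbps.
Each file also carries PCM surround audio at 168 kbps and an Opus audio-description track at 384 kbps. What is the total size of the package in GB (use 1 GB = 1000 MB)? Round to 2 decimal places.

10.68 GB

Audio total: 168 + 384 = 552 kbps = 0.552 Mbps.
wedding ceremony recording: 10.342 Mbps × 4500 s = 46539.0 Mb
drone footage reel: 27.552 Mbps × 304 s = 8375.8 Mb
time-lapse clip: 56.552 Mbps × 307 s = 17361.5 Mb
animated explainer: 7.732 Mbps × 300 s = 2319.6 Mb
conference talk: 3.352 Mbps × 3240 s = 10860.5 Mb
Total: 85456.4 Mb = 10682.0 MB.
= 10.68 GB.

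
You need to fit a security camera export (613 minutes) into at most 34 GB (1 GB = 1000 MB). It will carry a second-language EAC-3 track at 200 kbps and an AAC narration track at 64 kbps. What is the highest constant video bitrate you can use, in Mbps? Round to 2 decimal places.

Budget: 34 GB = 272000.0 Mb.
613 min = 36780 s
Total bitrate budget: 272000.0 Mb / 36780 s = 7.395 Mbps.
Audio total: 200 + 64 = 264 kbps = 0.264 Mbps.
Video: 7.395 − 0.264 = 7.131 Mbps.

7.13 Mbps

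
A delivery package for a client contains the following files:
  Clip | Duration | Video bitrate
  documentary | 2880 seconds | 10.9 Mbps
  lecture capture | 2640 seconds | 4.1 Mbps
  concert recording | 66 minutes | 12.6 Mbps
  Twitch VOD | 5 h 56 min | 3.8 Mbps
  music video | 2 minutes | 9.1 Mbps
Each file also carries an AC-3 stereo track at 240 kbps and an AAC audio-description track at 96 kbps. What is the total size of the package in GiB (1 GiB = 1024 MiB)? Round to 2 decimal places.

Audio total: 240 + 96 = 336 kbps = 0.336 Mbps.
documentary: 11.236 Mbps × 2880 s = 32359.7 Mb
lecture capture: 4.436 Mbps × 2640 s = 11711.0 Mb
concert recording: 12.936 Mbps × 3960 s = 51226.6 Mb
Twitch VOD: 4.136 Mbps × 21360 s = 88345.0 Mb
music video: 9.436 Mbps × 120 s = 1132.3 Mb
Total: 184774.6 Mb = 23096.8 MB.
= 21.51 GiB.

21.51 GiB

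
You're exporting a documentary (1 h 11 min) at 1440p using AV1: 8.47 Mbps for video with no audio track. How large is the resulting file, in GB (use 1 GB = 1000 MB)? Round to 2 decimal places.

1 h 11 min = 71 min = 4260 s
Total bitrate: 8.47 Mbps.
Stream data: 8.470 Mbps × 4260 s = 36082.2 Mb.
36,082 Mb ÷ 8 = 4,510 MB → 4.510 GB.

4.51 GB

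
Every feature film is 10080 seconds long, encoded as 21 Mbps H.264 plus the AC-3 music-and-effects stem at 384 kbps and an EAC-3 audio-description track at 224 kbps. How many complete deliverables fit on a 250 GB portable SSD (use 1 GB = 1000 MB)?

9

Audio total: 384 + 224 = 608 kbps = 0.608 Mbps.
Total bitrate: 21.608 Mbps.
Per item: 21.608 Mbps × 10080 s = 217,809 Mb = 27,226 MB.
Capacity: 250 GB = 2,000,000 Mb; 9.18 items → 9 complete.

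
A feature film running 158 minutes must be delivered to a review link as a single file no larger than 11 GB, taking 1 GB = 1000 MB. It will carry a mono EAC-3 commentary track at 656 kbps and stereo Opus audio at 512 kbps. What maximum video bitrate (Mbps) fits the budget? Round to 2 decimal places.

Budget: 11 GB = 88000.0 Mb.
158 min = 9480 s
Total bitrate budget: 88000.0 Mb / 9480 s = 9.283 Mbps.
Audio total: 656 + 512 = 1168 kbps = 1.168 Mbps.
Video: 9.283 − 1.168 = 8.115 Mbps.

8.11 Mbps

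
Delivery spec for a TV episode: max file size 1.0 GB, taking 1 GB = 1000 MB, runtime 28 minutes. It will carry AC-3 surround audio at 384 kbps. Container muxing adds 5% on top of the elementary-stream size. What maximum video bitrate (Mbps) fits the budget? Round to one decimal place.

4.2 Mbps

Budget: 1.0 GB = 8000.0 Mb.
Stream payload after overhead: 8000.0 / 1.05 = 7619.0 Mb.
28 min = 1680 s
Total bitrate budget: 7619.0 Mb / 1680 s = 4.535 Mbps.
Audio: 384 kbps = 0.384 Mbps.
Video: 4.535 − 0.384 = 4.151 Mbps.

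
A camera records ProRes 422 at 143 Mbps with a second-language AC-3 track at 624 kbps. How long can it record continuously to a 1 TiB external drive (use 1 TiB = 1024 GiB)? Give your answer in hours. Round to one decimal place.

17.0 hours

Audio: 624 kbps = 0.624 Mbps.
Total bitrate: 143 + 0.624 = 143.624 Mbps.
Capacity: 1 TiB = 8,796,093 Mb.
Recording time: 8,796,093 / 143.624 = 61,244 s ≈ 17.0 hours.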